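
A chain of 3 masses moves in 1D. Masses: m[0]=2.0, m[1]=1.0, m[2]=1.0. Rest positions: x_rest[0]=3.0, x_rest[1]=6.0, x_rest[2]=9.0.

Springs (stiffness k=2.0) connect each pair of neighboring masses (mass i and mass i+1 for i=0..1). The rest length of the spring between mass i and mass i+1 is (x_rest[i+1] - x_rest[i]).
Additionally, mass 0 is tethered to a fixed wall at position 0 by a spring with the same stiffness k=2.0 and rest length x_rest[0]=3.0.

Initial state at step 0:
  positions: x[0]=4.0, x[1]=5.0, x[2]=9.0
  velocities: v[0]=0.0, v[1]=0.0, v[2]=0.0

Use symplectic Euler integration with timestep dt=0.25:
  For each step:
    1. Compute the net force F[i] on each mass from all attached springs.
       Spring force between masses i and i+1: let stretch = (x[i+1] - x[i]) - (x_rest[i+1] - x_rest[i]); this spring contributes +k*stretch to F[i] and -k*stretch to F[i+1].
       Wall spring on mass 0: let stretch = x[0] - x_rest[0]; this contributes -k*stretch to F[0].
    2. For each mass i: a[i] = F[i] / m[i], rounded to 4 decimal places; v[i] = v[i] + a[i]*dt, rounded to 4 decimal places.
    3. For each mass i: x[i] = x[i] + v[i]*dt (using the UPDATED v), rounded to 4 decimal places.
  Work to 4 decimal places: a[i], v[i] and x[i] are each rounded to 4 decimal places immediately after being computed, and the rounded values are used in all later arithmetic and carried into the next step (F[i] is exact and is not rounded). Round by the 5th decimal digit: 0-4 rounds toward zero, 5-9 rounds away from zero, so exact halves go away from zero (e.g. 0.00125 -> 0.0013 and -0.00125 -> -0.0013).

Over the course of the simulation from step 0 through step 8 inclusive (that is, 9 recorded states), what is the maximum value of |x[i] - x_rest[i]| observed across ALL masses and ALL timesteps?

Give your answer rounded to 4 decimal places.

Step 0: x=[4.0000 5.0000 9.0000] v=[0.0000 0.0000 0.0000]
Step 1: x=[3.8125 5.3750 8.8750] v=[-0.7500 1.5000 -0.5000]
Step 2: x=[3.4844 5.9922 8.6875] v=[-1.3125 2.4688 -0.7500]
Step 3: x=[3.0952 6.6329 8.5381] v=[-1.5567 2.5626 -0.5977]
Step 4: x=[2.7337 7.0695 8.5255] v=[-1.4461 1.7464 -0.0503]
Step 5: x=[2.4723 7.1461 8.7059] v=[-1.0456 0.3065 0.7217]
Step 6: x=[2.3485 6.8335 9.0664] v=[-0.4952 -1.2505 1.4418]
Step 7: x=[2.3582 6.2394 9.5228] v=[0.0389 -2.3766 1.8254]
Step 8: x=[2.4631 5.5705 9.9437] v=[0.4197 -2.6755 1.6837]
Max displacement = 1.1461

Answer: 1.1461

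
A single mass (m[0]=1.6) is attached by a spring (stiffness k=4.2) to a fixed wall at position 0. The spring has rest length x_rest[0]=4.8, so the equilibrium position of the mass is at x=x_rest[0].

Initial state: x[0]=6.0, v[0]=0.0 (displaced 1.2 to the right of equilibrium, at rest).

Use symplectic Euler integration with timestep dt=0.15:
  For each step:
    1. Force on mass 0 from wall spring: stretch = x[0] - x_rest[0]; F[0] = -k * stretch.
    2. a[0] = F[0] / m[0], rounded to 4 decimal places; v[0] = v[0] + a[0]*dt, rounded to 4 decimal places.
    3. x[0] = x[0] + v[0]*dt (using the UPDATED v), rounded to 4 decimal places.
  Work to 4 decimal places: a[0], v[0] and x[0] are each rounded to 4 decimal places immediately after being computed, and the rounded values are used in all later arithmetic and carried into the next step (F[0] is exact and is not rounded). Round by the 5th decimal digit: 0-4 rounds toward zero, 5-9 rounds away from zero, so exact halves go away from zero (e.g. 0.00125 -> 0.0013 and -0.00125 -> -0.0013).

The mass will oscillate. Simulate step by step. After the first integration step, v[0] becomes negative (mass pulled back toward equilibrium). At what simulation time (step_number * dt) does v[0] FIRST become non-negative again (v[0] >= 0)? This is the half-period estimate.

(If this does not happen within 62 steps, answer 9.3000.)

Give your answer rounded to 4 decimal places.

Answer: 1.9500

Derivation:
Step 0: x=[6.0000] v=[0.0000]
Step 1: x=[5.9291] v=[-0.4725]
Step 2: x=[5.7915] v=[-0.9171]
Step 3: x=[5.5954] v=[-1.3075]
Step 4: x=[5.3523] v=[-1.6207]
Step 5: x=[5.0766] v=[-1.8382]
Step 6: x=[4.7845] v=[-1.9471]
Step 7: x=[4.4934] v=[-1.9410]
Step 8: x=[4.2204] v=[-1.8203]
Step 9: x=[3.9816] v=[-1.5921]
Step 10: x=[3.7911] v=[-1.2699]
Step 11: x=[3.6602] v=[-0.8726]
Step 12: x=[3.5966] v=[-0.4238]
Step 13: x=[3.6041] v=[0.0500]
First v>=0 after going negative at step 13, time=1.9500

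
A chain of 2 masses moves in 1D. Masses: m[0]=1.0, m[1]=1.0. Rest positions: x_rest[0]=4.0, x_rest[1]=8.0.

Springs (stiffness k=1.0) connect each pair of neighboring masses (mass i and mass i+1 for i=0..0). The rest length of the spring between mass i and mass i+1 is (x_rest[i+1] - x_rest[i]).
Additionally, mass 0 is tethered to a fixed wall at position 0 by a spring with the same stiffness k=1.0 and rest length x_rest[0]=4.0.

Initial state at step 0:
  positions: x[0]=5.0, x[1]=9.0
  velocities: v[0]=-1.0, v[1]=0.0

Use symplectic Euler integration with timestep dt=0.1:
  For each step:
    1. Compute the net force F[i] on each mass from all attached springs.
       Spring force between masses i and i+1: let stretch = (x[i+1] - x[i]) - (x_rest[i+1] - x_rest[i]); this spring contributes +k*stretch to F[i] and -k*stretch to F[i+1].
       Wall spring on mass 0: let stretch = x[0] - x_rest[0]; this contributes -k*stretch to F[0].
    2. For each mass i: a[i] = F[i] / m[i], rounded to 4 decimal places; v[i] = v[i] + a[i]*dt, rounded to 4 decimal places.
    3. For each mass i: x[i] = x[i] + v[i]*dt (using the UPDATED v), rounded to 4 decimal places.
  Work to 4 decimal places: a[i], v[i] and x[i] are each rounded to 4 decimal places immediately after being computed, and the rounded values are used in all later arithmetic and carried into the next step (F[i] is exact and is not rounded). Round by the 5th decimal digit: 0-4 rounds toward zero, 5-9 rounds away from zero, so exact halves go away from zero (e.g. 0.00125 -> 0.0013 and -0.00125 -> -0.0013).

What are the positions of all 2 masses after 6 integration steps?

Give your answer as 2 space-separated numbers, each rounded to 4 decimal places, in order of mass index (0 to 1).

Answer: 4.2708 8.9599

Derivation:
Step 0: x=[5.0000 9.0000] v=[-1.0000 0.0000]
Step 1: x=[4.8900 9.0000] v=[-1.1000 0.0000]
Step 2: x=[4.7722 8.9989] v=[-1.1780 -0.0110]
Step 3: x=[4.6489 8.9955] v=[-1.2326 -0.0337]
Step 4: x=[4.5226 8.9887] v=[-1.2628 -0.0684]
Step 5: x=[4.3958 8.9772] v=[-1.2685 -0.1150]
Step 6: x=[4.2708 8.9599] v=[-1.2499 -0.1731]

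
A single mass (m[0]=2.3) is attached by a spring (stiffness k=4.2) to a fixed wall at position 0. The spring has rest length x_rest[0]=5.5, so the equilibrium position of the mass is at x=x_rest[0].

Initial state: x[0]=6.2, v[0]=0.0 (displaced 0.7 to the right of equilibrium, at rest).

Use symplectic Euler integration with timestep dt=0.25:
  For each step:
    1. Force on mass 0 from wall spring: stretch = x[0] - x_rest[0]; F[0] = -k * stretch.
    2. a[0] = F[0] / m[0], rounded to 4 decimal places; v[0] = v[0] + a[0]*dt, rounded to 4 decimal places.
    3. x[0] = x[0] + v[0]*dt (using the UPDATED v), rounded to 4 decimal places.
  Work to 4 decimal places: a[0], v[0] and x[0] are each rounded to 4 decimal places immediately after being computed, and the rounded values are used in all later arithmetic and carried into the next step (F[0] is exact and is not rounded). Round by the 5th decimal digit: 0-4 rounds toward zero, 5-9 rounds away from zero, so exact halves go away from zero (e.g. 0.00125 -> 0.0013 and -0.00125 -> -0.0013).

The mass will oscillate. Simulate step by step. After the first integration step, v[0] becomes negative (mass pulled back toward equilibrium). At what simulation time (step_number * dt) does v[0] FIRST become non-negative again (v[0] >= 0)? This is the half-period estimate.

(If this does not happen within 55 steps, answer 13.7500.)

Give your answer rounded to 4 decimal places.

Answer: 2.5000

Derivation:
Step 0: x=[6.2000] v=[0.0000]
Step 1: x=[6.1201] v=[-0.3196]
Step 2: x=[5.9694] v=[-0.6027]
Step 3: x=[5.7652] v=[-0.8170]
Step 4: x=[5.5307] v=[-0.9381]
Step 5: x=[5.2927] v=[-0.9521]
Step 6: x=[5.0783] v=[-0.8575]
Step 7: x=[4.9121] v=[-0.6650]
Step 8: x=[4.8130] v=[-0.3966]
Step 9: x=[4.7923] v=[-0.0830]
Step 10: x=[4.8523] v=[0.2401]
First v>=0 after going negative at step 10, time=2.5000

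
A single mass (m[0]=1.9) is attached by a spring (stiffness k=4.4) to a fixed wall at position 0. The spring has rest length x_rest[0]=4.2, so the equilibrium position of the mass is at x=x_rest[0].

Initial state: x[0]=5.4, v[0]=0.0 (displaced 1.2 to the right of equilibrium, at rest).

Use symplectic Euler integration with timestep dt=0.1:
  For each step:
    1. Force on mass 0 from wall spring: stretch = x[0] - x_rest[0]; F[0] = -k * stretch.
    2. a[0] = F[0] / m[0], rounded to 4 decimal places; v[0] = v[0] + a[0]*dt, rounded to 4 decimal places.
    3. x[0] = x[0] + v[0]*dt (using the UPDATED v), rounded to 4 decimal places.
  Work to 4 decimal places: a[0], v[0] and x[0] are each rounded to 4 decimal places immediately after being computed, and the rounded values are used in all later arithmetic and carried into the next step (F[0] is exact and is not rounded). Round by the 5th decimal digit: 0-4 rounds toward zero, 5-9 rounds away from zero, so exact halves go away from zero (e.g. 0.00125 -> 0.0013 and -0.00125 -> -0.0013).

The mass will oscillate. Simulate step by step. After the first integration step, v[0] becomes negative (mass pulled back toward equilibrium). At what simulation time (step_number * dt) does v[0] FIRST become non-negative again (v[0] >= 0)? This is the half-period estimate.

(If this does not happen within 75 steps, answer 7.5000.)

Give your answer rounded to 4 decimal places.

Step 0: x=[5.4000] v=[0.0000]
Step 1: x=[5.3722] v=[-0.2779]
Step 2: x=[5.3173] v=[-0.5494]
Step 3: x=[5.2365] v=[-0.8081]
Step 4: x=[5.1317] v=[-1.0481]
Step 5: x=[5.0053] v=[-1.2639]
Step 6: x=[4.8603] v=[-1.4504]
Step 7: x=[4.7000] v=[-1.6033]
Step 8: x=[4.5281] v=[-1.7191]
Step 9: x=[4.3486] v=[-1.7951]
Step 10: x=[4.1657] v=[-1.8295]
Step 11: x=[3.9835] v=[-1.8216]
Step 12: x=[3.8064] v=[-1.7715]
Step 13: x=[3.6384] v=[-1.6804]
Step 14: x=[3.4834] v=[-1.5504]
Step 15: x=[3.3450] v=[-1.3845]
Step 16: x=[3.2264] v=[-1.1865]
Step 17: x=[3.1303] v=[-0.9610]
Step 18: x=[3.0590] v=[-0.7133]
Step 19: x=[3.0141] v=[-0.4491]
Step 20: x=[2.9967] v=[-0.1745]
Step 21: x=[3.0071] v=[0.1042]
First v>=0 after going negative at step 21, time=2.1000

Answer: 2.1000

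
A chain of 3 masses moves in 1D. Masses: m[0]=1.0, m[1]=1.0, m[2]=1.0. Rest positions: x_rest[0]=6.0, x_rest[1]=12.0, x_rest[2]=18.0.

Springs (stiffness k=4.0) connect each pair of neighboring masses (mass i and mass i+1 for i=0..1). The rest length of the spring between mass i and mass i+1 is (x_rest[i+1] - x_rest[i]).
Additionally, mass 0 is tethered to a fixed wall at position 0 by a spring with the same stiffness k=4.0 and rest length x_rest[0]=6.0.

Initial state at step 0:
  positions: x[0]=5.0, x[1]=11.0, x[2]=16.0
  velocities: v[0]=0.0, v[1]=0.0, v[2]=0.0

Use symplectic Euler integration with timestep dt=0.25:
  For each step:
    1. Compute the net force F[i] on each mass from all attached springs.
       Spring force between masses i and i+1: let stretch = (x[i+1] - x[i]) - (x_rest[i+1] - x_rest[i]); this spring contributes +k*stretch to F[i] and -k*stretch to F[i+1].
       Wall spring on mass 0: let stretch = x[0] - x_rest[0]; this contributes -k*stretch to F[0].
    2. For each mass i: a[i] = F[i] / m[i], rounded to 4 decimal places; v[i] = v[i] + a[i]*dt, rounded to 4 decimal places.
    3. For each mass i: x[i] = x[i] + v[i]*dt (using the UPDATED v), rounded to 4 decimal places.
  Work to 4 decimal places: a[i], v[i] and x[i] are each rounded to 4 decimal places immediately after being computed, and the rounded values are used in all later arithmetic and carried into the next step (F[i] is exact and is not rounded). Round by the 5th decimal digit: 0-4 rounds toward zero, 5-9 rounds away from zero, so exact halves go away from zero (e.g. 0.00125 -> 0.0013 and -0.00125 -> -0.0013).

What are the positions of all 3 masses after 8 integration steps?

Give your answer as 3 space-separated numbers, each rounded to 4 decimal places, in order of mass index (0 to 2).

Answer: 6.3392 12.4412 18.5372

Derivation:
Step 0: x=[5.0000 11.0000 16.0000] v=[0.0000 0.0000 0.0000]
Step 1: x=[5.2500 10.7500 16.2500] v=[1.0000 -1.0000 1.0000]
Step 2: x=[5.5625 10.5000 16.6250] v=[1.2500 -1.0000 1.5000]
Step 3: x=[5.7188 10.5469 16.9688] v=[0.6250 0.1875 1.3750]
Step 4: x=[5.6524 10.9922 17.2071] v=[-0.2657 1.7813 0.9531]
Step 5: x=[5.5078 11.6563 17.3917] v=[-0.5783 2.6564 0.7382]
Step 6: x=[5.5234 12.2171 17.6424] v=[0.0624 2.2433 1.0028]
Step 7: x=[5.8316 12.4608 18.0368] v=[1.2327 0.9749 1.5775]
Step 8: x=[6.3392 12.4412 18.5372] v=[2.0303 -0.0783 2.0015]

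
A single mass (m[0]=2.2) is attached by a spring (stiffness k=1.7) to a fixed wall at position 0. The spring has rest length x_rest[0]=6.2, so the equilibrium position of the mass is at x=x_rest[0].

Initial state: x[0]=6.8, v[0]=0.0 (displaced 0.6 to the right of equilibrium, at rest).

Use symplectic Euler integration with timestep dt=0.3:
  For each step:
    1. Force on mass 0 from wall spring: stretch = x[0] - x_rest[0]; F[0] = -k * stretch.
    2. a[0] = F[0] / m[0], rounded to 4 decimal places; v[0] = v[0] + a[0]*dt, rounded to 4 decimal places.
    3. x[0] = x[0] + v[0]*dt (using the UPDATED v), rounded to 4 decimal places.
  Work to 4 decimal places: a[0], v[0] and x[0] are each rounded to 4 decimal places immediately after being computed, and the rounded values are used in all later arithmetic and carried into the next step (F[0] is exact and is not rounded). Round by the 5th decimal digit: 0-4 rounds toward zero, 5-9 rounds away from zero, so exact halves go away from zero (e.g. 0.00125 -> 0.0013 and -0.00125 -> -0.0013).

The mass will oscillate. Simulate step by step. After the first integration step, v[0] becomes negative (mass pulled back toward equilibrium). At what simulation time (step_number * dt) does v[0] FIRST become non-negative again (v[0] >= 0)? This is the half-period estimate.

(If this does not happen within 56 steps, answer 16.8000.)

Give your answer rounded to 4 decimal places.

Answer: 3.6000

Derivation:
Step 0: x=[6.8000] v=[0.0000]
Step 1: x=[6.7583] v=[-0.1391]
Step 2: x=[6.6778] v=[-0.2685]
Step 3: x=[6.5640] v=[-0.3793]
Step 4: x=[6.4249] v=[-0.4637]
Step 5: x=[6.2702] v=[-0.5158]
Step 6: x=[6.1106] v=[-0.5321]
Step 7: x=[5.9572] v=[-0.5114]
Step 8: x=[5.8207] v=[-0.4551]
Step 9: x=[5.7105] v=[-0.3672]
Step 10: x=[5.6344] v=[-0.2537]
Step 11: x=[5.5976] v=[-0.1226]
Step 12: x=[5.6027] v=[0.0171]
First v>=0 after going negative at step 12, time=3.6000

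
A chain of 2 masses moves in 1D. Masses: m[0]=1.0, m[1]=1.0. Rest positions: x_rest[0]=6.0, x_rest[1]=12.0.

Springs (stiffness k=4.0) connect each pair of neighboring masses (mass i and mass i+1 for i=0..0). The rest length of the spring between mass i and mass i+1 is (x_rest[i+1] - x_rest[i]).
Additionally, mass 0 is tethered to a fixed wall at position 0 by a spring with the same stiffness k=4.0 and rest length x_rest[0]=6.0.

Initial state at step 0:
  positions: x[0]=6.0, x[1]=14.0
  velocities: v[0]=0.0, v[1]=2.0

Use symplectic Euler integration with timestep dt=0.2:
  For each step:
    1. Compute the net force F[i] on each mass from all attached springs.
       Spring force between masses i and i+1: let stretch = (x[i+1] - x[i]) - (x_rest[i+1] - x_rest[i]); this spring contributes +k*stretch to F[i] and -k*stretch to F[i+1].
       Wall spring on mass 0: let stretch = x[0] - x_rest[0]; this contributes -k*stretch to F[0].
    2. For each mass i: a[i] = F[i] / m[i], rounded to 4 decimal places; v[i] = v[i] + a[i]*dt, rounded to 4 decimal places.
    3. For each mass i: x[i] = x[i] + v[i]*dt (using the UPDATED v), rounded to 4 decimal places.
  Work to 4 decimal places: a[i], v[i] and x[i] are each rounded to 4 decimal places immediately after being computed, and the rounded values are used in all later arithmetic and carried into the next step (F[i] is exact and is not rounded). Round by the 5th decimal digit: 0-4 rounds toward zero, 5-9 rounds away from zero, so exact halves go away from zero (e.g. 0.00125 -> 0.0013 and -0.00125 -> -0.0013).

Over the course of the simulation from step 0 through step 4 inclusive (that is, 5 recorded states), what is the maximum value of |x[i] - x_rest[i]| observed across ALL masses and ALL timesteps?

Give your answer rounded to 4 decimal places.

Answer: 2.0800

Derivation:
Step 0: x=[6.0000 14.0000] v=[0.0000 2.0000]
Step 1: x=[6.3200 14.0800] v=[1.6000 0.4000]
Step 2: x=[6.8704 13.8784] v=[2.7520 -1.0080]
Step 3: x=[7.4428 13.5155] v=[2.8621 -1.8144]
Step 4: x=[7.7960 13.1410] v=[1.7660 -1.8726]
Max displacement = 2.0800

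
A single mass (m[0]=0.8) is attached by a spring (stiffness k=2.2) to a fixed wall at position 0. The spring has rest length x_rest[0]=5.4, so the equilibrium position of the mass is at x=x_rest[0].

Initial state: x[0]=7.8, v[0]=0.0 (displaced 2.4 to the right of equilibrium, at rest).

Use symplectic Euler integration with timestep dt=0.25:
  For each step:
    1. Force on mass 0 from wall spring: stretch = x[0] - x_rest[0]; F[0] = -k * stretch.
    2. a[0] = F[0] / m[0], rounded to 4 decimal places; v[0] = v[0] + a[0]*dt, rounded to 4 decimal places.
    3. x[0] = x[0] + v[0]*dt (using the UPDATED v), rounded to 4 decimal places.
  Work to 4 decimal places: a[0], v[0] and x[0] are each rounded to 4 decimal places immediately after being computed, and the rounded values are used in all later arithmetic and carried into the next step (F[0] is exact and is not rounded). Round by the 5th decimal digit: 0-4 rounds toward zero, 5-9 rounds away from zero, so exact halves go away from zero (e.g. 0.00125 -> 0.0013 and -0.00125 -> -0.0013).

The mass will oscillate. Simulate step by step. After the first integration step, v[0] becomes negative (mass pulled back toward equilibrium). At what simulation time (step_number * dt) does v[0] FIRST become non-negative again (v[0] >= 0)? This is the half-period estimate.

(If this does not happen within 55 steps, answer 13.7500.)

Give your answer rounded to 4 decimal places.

Answer: 2.0000

Derivation:
Step 0: x=[7.8000] v=[0.0000]
Step 1: x=[7.3875] v=[-1.6500]
Step 2: x=[6.6334] v=[-3.0164]
Step 3: x=[5.6673] v=[-3.8644]
Step 4: x=[4.6553] v=[-4.0482]
Step 5: x=[3.7713] v=[-3.5362]
Step 6: x=[3.1672] v=[-2.4165]
Step 7: x=[2.9468] v=[-0.8815]
Step 8: x=[3.1481] v=[0.8051]
First v>=0 after going negative at step 8, time=2.0000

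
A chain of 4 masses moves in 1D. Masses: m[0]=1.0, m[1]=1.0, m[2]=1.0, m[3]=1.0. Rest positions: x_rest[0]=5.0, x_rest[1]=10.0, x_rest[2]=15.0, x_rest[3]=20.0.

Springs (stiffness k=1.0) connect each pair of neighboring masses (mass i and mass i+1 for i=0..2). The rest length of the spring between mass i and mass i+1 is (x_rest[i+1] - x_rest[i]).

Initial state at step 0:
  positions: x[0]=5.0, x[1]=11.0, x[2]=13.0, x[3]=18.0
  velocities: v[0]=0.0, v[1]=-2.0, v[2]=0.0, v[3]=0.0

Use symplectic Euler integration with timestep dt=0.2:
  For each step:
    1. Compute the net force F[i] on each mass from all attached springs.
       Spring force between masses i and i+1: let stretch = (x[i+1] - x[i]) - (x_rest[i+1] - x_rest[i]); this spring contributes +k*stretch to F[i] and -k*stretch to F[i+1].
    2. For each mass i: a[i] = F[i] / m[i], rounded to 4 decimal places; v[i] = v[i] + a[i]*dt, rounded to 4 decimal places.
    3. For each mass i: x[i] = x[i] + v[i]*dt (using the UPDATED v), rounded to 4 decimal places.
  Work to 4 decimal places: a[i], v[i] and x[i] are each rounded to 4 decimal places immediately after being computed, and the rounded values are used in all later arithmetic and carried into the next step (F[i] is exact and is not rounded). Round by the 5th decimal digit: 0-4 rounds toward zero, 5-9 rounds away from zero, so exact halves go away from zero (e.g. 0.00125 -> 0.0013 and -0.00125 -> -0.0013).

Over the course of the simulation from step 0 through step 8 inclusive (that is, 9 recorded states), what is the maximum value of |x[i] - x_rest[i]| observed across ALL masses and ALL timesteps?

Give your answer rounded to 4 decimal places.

Answer: 3.0613

Derivation:
Step 0: x=[5.0000 11.0000 13.0000 18.0000] v=[0.0000 -2.0000 0.0000 0.0000]
Step 1: x=[5.0400 10.4400 13.1200 18.0000] v=[0.2000 -2.8000 0.6000 0.0000]
Step 2: x=[5.0960 9.7712 13.3280 18.0048] v=[0.2800 -3.3440 1.0400 0.0240]
Step 3: x=[5.1390 9.0577 13.5808 18.0225] v=[0.2150 -3.5677 1.2640 0.0886]
Step 4: x=[5.1387 8.3683 13.8303 18.0626] v=[-0.0013 -3.4468 1.2477 0.2003]
Step 5: x=[5.0676 7.7682 14.0307 18.1334] v=[-0.3554 -3.0003 1.0018 0.3538]
Step 6: x=[4.9045 7.3106 14.1447 18.2401] v=[-0.8153 -2.2879 0.5698 0.5333]
Step 7: x=[4.6377 7.0301 14.1491 18.3829] v=[-1.3341 -1.4023 0.0221 0.7142]
Step 8: x=[4.2666 6.9387 14.0381 18.5564] v=[-1.8556 -0.4570 -0.5549 0.8674]
Max displacement = 3.0613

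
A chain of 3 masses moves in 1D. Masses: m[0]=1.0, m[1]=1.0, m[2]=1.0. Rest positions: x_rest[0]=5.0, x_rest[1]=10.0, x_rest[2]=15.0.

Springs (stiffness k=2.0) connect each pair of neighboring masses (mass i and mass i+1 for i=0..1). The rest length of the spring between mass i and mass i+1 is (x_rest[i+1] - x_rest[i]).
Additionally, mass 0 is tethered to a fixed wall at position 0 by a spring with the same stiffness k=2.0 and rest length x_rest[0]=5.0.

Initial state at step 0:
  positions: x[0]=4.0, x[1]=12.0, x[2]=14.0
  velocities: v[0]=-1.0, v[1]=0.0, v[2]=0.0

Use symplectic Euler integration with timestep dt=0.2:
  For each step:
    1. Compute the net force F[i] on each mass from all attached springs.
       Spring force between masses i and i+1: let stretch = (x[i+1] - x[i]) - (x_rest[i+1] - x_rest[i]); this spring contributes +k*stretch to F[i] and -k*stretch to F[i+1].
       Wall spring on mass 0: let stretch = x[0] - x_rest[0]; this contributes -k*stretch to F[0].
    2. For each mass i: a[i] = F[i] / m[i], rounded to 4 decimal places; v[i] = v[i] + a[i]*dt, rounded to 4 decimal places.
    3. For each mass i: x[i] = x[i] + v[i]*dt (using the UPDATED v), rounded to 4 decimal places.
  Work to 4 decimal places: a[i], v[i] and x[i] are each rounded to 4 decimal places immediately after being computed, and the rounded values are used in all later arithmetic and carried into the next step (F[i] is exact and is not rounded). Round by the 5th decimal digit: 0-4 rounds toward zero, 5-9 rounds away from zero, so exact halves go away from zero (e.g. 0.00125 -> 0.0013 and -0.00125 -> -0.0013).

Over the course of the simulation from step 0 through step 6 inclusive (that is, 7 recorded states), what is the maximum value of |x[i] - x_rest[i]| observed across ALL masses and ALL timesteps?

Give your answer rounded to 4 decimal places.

Step 0: x=[4.0000 12.0000 14.0000] v=[-1.0000 0.0000 0.0000]
Step 1: x=[4.1200 11.5200 14.2400] v=[0.6000 -2.4000 1.2000]
Step 2: x=[4.5024 10.6656 14.6624] v=[1.9120 -4.2720 2.1120]
Step 3: x=[5.0177 9.6379 15.1651] v=[2.5763 -5.1386 2.5133]
Step 4: x=[5.5012 8.6827 15.6256] v=[2.4173 -4.7758 2.3024]
Step 5: x=[5.7991 8.0285 15.9306] v=[1.4894 -3.2712 1.5252]
Step 6: x=[5.8114 7.8281 16.0035] v=[0.0615 -1.0021 0.3644]
Max displacement = 2.1719

Answer: 2.1719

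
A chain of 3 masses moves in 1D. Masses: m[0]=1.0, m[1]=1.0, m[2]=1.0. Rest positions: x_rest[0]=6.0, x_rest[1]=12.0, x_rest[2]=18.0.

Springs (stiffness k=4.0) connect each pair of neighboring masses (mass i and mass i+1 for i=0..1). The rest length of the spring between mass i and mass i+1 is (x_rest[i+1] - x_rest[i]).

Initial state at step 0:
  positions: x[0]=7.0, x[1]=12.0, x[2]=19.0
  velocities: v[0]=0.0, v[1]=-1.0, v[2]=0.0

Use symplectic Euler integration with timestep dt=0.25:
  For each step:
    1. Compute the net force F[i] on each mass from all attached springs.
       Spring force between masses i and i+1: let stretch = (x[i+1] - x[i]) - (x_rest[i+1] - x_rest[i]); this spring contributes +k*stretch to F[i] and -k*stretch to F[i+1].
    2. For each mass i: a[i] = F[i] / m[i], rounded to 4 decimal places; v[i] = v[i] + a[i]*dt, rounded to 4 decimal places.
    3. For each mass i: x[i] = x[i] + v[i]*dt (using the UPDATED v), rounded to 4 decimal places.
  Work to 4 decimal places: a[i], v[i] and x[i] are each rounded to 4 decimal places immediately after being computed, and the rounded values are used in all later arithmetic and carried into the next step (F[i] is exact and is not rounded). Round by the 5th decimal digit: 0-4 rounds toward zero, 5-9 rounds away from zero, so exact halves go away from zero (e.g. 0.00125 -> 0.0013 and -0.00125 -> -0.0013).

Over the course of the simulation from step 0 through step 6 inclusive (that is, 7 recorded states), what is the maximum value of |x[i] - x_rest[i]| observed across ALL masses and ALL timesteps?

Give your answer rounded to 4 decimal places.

Step 0: x=[7.0000 12.0000 19.0000] v=[0.0000 -1.0000 0.0000]
Step 1: x=[6.7500 12.2500 18.7500] v=[-1.0000 1.0000 -1.0000]
Step 2: x=[6.3750 12.7500 18.3750] v=[-1.5000 2.0000 -1.5000]
Step 3: x=[6.0938 13.0625 18.0938] v=[-1.1250 1.2500 -1.1250]
Step 4: x=[6.0547 12.8907 18.0547] v=[-0.1563 -0.6874 -0.1563]
Step 5: x=[6.2246 12.3009 18.2246] v=[0.6797 -2.3594 0.6797]
Step 6: x=[6.4136 11.6729 18.4136] v=[0.7560 -2.5120 0.7560]
Max displacement = 1.0625

Answer: 1.0625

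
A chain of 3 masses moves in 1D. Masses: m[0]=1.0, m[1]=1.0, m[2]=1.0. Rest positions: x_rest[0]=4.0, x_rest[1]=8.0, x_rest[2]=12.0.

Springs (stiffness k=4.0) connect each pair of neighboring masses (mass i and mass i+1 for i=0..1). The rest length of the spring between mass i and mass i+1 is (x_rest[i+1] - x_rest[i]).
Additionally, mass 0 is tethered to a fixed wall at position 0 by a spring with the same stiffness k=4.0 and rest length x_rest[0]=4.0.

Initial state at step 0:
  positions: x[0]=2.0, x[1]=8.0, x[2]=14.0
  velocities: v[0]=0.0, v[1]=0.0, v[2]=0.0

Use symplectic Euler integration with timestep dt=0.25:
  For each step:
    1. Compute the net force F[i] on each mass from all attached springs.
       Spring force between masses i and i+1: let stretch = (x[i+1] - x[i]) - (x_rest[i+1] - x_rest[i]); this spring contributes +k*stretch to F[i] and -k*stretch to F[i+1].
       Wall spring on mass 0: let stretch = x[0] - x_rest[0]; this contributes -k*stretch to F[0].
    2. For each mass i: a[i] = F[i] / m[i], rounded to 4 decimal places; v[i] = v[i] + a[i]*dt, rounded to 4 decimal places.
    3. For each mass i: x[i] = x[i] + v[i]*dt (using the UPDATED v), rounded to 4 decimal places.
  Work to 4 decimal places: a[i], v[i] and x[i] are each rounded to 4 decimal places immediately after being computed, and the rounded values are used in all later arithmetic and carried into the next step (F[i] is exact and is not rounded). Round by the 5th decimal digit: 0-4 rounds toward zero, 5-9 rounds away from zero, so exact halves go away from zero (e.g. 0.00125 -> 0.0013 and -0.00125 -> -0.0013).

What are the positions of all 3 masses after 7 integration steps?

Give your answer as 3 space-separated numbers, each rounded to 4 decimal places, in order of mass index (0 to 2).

Answer: 3.6237 8.2359 11.8652

Derivation:
Step 0: x=[2.0000 8.0000 14.0000] v=[0.0000 0.0000 0.0000]
Step 1: x=[3.0000 8.0000 13.5000] v=[4.0000 0.0000 -2.0000]
Step 2: x=[4.5000 8.1250 12.6250] v=[6.0000 0.5000 -3.5000]
Step 3: x=[5.7813 8.4688 11.6250] v=[5.1250 1.3750 -4.0000]
Step 4: x=[6.2891 8.9297 10.8360] v=[2.0312 1.8437 -3.1562]
Step 5: x=[5.8848 9.2071 10.5704] v=[-1.6173 1.1094 -1.0625]
Step 6: x=[4.8399 8.9947 10.9640] v=[-4.1798 -0.8496 1.5742]
Step 7: x=[3.6237 8.2359 11.8652] v=[-4.8649 -3.0351 3.6049]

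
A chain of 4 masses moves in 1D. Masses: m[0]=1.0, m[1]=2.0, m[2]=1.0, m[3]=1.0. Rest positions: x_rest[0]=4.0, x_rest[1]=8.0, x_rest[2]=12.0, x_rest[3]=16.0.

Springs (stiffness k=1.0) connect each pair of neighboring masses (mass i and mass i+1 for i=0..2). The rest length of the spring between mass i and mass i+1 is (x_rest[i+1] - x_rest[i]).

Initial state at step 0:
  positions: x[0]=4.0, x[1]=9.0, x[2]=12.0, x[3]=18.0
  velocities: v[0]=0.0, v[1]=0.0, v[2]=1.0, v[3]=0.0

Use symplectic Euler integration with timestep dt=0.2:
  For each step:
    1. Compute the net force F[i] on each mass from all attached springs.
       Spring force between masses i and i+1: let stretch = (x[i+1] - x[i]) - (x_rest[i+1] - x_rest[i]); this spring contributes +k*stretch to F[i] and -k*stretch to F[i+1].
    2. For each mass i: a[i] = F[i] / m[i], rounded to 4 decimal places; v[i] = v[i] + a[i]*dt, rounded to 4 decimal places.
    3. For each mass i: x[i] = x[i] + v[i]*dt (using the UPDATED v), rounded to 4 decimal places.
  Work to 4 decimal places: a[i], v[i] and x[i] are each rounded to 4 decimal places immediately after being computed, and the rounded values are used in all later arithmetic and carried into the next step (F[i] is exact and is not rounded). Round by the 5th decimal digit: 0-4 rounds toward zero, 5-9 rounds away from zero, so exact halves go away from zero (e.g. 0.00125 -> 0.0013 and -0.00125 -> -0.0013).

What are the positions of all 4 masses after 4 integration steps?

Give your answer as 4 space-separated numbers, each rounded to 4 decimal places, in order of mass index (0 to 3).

Answer: 4.3552 8.7055 13.6458 17.3881

Derivation:
Step 0: x=[4.0000 9.0000 12.0000 18.0000] v=[0.0000 0.0000 1.0000 0.0000]
Step 1: x=[4.0400 8.9600 12.3200 17.9200] v=[0.2000 -0.2000 1.6000 -0.4000]
Step 2: x=[4.1168 8.8888 12.7296 17.7760] v=[0.3840 -0.3560 2.0480 -0.7200]
Step 3: x=[4.2245 8.7990 13.1874 17.5901] v=[0.5384 -0.4491 2.2891 -0.9293]
Step 4: x=[4.3552 8.7055 13.6458 17.3881] v=[0.6533 -0.4677 2.2920 -1.0098]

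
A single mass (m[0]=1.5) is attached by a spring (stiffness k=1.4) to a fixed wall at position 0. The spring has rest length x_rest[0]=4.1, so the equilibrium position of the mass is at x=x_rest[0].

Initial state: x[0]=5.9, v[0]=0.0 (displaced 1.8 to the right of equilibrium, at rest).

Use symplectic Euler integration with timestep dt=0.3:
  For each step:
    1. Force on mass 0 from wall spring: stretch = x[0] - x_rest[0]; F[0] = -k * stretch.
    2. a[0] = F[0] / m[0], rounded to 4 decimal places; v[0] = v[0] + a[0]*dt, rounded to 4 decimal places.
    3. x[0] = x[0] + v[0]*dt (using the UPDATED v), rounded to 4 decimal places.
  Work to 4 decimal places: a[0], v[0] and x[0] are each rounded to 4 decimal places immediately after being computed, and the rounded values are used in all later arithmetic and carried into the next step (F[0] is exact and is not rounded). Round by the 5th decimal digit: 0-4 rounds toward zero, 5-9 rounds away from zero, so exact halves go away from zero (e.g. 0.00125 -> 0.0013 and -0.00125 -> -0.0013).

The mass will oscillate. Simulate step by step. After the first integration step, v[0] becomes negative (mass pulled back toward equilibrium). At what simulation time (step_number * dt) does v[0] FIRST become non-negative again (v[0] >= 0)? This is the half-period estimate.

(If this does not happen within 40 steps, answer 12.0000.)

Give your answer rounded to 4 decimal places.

Step 0: x=[5.9000] v=[0.0000]
Step 1: x=[5.7488] v=[-0.5040]
Step 2: x=[5.4591] v=[-0.9657]
Step 3: x=[5.0552] v=[-1.3463]
Step 4: x=[4.5711] v=[-1.6138]
Step 5: x=[4.0474] v=[-1.7457]
Step 6: x=[3.5281] v=[-1.7310]
Step 7: x=[3.0568] v=[-1.5709]
Step 8: x=[2.6732] v=[-1.2788]
Step 9: x=[2.4094] v=[-0.8793]
Step 10: x=[2.2876] v=[-0.4059]
Step 11: x=[2.3181] v=[0.1016]
First v>=0 after going negative at step 11, time=3.3000

Answer: 3.3000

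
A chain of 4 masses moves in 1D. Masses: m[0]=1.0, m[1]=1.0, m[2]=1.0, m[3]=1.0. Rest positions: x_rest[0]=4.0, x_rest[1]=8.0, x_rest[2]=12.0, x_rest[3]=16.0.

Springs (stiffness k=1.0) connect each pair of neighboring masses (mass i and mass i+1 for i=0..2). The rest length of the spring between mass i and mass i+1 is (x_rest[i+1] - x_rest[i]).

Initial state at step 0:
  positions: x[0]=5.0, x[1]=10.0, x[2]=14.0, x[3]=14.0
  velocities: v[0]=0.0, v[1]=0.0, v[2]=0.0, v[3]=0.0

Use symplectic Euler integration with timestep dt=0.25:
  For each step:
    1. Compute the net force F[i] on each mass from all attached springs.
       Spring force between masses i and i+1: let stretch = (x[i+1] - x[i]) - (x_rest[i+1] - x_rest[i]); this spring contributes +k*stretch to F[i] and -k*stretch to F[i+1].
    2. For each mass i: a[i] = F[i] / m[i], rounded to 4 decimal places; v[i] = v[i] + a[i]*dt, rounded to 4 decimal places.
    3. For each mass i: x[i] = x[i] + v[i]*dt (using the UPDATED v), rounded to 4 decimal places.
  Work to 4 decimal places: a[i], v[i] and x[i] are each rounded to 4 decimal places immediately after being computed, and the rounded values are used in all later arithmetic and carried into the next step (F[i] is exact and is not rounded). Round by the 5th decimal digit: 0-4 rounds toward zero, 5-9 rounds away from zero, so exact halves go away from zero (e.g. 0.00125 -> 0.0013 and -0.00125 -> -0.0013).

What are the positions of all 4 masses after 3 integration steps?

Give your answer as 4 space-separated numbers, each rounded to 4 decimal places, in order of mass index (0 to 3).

Step 0: x=[5.0000 10.0000 14.0000 14.0000] v=[0.0000 0.0000 0.0000 0.0000]
Step 1: x=[5.0625 9.9375 13.7500 14.2500] v=[0.2500 -0.2500 -1.0000 1.0000]
Step 2: x=[5.1797 9.8086 13.2930 14.7188] v=[0.4688 -0.5156 -1.8281 1.8750]
Step 3: x=[5.3362 9.6082 12.7073 15.3485] v=[0.6260 -0.8017 -2.3428 2.5186]

Answer: 5.3362 9.6082 12.7073 15.3485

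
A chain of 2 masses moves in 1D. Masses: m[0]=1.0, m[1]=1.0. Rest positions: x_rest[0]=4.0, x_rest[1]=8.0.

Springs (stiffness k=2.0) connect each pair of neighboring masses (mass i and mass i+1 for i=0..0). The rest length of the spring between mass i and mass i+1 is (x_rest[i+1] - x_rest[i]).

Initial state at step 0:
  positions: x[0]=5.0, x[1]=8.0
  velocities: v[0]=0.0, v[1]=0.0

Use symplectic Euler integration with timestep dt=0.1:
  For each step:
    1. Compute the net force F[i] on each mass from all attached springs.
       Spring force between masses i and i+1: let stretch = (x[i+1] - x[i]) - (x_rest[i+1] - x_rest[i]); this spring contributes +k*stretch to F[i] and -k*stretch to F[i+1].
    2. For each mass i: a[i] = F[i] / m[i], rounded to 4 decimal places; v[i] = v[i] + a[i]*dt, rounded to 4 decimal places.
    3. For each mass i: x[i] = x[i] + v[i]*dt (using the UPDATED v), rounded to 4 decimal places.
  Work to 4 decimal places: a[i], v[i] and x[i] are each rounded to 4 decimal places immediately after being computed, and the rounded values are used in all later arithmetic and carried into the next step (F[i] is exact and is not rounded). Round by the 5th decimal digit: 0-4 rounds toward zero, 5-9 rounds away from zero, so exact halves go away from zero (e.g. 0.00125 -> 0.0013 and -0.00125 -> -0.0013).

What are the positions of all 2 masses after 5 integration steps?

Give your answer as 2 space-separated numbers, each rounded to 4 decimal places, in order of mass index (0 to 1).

Step 0: x=[5.0000 8.0000] v=[0.0000 0.0000]
Step 1: x=[4.9800 8.0200] v=[-0.2000 0.2000]
Step 2: x=[4.9408 8.0592] v=[-0.3920 0.3920]
Step 3: x=[4.8840 8.1160] v=[-0.5683 0.5683]
Step 4: x=[4.8118 8.1882] v=[-0.7219 0.7219]
Step 5: x=[4.7271 8.2729] v=[-0.8466 0.8466]

Answer: 4.7271 8.2729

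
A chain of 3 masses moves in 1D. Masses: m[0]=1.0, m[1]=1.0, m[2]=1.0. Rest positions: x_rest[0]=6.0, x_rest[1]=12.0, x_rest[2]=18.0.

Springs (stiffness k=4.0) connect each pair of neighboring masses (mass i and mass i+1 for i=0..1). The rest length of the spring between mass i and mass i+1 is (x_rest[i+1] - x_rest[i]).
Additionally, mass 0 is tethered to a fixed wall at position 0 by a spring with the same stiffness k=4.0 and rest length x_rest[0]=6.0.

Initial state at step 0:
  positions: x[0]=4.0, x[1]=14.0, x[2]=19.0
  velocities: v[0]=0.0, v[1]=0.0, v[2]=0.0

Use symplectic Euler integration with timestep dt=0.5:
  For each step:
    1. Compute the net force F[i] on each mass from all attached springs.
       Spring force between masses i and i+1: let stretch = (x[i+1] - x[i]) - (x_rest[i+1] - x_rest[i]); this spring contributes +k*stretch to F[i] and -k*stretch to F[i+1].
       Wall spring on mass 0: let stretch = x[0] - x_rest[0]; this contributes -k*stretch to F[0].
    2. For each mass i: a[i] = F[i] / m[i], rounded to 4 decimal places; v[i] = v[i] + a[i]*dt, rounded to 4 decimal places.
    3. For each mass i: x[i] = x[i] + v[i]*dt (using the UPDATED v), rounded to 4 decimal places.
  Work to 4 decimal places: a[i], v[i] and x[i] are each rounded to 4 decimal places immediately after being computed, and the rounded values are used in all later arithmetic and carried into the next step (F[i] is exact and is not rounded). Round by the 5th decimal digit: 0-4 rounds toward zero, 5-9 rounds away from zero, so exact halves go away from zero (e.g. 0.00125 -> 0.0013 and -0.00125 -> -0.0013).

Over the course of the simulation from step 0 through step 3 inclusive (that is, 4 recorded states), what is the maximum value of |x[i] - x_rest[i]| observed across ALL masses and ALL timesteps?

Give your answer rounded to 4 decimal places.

Answer: 4.0000

Derivation:
Step 0: x=[4.0000 14.0000 19.0000] v=[0.0000 0.0000 0.0000]
Step 1: x=[10.0000 9.0000 20.0000] v=[12.0000 -10.0000 2.0000]
Step 2: x=[5.0000 16.0000 16.0000] v=[-10.0000 14.0000 -8.0000]
Step 3: x=[6.0000 12.0000 18.0000] v=[2.0000 -8.0000 4.0000]
Max displacement = 4.0000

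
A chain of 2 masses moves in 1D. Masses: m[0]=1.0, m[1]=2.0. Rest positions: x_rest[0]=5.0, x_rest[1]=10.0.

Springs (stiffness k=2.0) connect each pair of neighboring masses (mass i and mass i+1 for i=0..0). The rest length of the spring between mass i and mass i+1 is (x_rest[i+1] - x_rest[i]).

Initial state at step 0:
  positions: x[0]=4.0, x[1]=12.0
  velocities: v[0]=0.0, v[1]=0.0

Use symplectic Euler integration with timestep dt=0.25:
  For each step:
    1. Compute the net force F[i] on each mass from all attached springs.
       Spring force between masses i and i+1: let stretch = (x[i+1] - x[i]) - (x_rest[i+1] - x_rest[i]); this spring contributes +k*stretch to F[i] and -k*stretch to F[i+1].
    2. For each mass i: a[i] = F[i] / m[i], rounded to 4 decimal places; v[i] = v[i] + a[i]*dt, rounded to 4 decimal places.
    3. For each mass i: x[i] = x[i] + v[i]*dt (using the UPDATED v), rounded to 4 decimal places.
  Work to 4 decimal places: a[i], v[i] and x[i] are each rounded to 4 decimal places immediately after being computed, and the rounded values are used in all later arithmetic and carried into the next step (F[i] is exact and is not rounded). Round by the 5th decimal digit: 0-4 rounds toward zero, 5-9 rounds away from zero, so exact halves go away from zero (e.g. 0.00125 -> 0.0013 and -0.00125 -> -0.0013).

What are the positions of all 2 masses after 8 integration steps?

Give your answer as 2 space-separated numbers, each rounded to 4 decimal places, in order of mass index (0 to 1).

Step 0: x=[4.0000 12.0000] v=[0.0000 0.0000]
Step 1: x=[4.3750 11.8125] v=[1.5000 -0.7500]
Step 2: x=[5.0547 11.4727] v=[2.7188 -1.3594]
Step 3: x=[5.9117 11.0442] v=[3.4278 -1.7139]
Step 4: x=[6.7852 10.6075] v=[3.4941 -1.7470]
Step 5: x=[7.5115 10.2444] v=[2.9053 -1.4526]
Step 6: x=[7.9545 10.0230] v=[1.7718 -0.8858]
Step 7: x=[8.0310 9.9848] v=[0.3061 -0.1529]
Step 8: x=[7.7268 10.1370] v=[-1.2170 0.6087]

Answer: 7.7268 10.1370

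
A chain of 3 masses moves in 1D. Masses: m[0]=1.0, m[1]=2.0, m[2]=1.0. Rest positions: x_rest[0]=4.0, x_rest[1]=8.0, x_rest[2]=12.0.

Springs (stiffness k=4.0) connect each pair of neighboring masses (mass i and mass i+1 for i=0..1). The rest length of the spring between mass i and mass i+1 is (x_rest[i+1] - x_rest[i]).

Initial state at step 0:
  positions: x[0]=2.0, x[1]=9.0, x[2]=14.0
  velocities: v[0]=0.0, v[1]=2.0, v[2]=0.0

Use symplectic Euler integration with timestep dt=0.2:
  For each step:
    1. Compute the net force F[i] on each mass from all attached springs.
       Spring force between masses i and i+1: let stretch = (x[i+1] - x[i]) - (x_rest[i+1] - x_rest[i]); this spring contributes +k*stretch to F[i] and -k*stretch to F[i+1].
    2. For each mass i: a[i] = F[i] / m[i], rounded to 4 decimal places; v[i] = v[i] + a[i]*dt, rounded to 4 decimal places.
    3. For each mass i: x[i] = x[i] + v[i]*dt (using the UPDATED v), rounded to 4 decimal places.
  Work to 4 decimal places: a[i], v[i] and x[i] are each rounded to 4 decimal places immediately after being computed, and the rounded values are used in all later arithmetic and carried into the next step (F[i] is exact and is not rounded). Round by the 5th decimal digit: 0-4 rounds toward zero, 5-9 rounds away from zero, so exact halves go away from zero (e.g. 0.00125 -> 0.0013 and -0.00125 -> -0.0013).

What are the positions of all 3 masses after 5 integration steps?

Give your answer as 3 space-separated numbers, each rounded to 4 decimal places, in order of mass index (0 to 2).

Step 0: x=[2.0000 9.0000 14.0000] v=[0.0000 2.0000 0.0000]
Step 1: x=[2.4800 9.2400 13.8400] v=[2.4000 1.2000 -0.8000]
Step 2: x=[3.4016 9.3072 13.5840] v=[4.6080 0.3360 -1.2800]
Step 3: x=[4.6281 9.2441 13.2837] v=[6.1325 -0.3155 -1.5014]
Step 4: x=[5.9532 9.1349 12.9771] v=[6.6253 -0.5461 -1.5331]
Step 5: x=[7.1473 9.0785 12.6957] v=[5.9707 -0.2819 -1.4069]

Answer: 7.1473 9.0785 12.6957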